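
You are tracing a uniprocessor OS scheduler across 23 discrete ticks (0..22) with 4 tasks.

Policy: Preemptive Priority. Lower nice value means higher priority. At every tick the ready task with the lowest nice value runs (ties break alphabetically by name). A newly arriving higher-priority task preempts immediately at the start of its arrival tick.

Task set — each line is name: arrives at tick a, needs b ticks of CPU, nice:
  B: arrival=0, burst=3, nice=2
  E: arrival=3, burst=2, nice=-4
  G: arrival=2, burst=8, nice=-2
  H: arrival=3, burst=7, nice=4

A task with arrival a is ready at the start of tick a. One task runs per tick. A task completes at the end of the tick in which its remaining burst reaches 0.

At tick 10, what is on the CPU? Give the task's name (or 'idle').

running at tick 10 = G

t=0: ready={B} → run B
t=1: ready={B} → run B
t=2: ready={B,G} → run G
t=3: ready={B,E,G,H} → run E
t=4: ready={B,E,G,H} → run E
t=5: ready={B,G,H} → run G
t=6: ready={B,G,H} → run G
t=7: ready={B,G,H} → run G
t=8: ready={B,G,H} → run G
t=9: ready={B,G,H} → run G
t=10: ready={B,G,H} → run G
t=11: ready={B,G,H} → run G
t=12: ready={B,H} → run B
t=13: ready={H} → run H
t=14: ready={H} → run H
t=15: ready={H} → run H
t=16: ready={H} → run H
t=17: ready={H} → run H
t=18: ready={H} → run H
t=19: ready={H} → run H
t=20: (idle)
t=21: (idle)
t=22: (idle)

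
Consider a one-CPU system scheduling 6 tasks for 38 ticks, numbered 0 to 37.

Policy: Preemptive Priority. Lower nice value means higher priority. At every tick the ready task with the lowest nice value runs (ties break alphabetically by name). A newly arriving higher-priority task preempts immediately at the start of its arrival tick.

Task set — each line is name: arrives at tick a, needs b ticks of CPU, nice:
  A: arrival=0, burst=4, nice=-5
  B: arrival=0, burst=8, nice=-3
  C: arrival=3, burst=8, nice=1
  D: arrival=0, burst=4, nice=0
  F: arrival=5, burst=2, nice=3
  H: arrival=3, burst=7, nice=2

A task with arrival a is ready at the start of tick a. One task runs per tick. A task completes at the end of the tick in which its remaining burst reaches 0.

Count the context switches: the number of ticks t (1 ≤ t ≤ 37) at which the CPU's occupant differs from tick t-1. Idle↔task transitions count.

context switches = 6

t=0: ready={A,B,D} → run A
t=1: ready={A,B,D} → run A
t=2: ready={A,B,D} → run A
t=3: ready={A,B,C,D,H} → run A
t=4: ready={B,C,D,H} → run B
t=5: ready={B,C,D,F,H} → run B
t=6: ready={B,C,D,F,H} → run B
t=7: ready={B,C,D,F,H} → run B
t=8: ready={B,C,D,F,H} → run B
t=9: ready={B,C,D,F,H} → run B
t=10: ready={B,C,D,F,H} → run B
t=11: ready={B,C,D,F,H} → run B
t=12: ready={C,D,F,H} → run D
t=13: ready={C,D,F,H} → run D
t=14: ready={C,D,F,H} → run D
t=15: ready={C,D,F,H} → run D
t=16: ready={C,F,H} → run C
t=17: ready={C,F,H} → run C
t=18: ready={C,F,H} → run C
t=19: ready={C,F,H} → run C
t=20: ready={C,F,H} → run C
t=21: ready={C,F,H} → run C
t=22: ready={C,F,H} → run C
t=23: ready={C,F,H} → run C
t=24: ready={F,H} → run H
t=25: ready={F,H} → run H
t=26: ready={F,H} → run H
t=27: ready={F,H} → run H
t=28: ready={F,H} → run H
t=29: ready={F,H} → run H
t=30: ready={F,H} → run H
t=31: ready={F} → run F
t=32: ready={F} → run F
t=33: (idle)
t=34: (idle)
t=35: (idle)
t=36: (idle)
t=37: (idle)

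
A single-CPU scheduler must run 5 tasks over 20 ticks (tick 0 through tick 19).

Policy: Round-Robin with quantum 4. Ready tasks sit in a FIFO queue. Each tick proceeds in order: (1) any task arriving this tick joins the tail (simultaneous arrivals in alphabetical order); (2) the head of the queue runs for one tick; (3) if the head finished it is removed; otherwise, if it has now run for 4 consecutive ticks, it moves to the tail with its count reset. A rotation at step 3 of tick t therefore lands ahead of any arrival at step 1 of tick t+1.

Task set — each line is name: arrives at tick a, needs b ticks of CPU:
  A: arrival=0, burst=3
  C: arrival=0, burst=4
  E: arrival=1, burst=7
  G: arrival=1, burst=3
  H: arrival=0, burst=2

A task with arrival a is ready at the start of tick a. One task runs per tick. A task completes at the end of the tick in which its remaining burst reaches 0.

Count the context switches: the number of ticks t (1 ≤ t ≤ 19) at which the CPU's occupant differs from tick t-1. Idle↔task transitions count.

context switches = 6

t=0: queue=[A,C,H] q_used=0 → run A
t=1: queue=[A,C,H,E,G] q_used=1 → run A
t=2: queue=[A,C,H,E,G] q_used=2 → run A
t=3: queue=[C,H,E,G] q_used=0 → run C
t=4: queue=[C,H,E,G] q_used=1 → run C
t=5: queue=[C,H,E,G] q_used=2 → run C
t=6: queue=[C,H,E,G] q_used=3 → run C
t=7: queue=[H,E,G] q_used=0 → run H
t=8: queue=[H,E,G] q_used=1 → run H
t=9: queue=[E,G] q_used=0 → run E
t=10: queue=[E,G] q_used=1 → run E
t=11: queue=[E,G] q_used=2 → run E
t=12: queue=[E,G] q_used=3 → run E
t=13: queue=[G,E] q_used=0 → run G
t=14: queue=[G,E] q_used=1 → run G
t=15: queue=[G,E] q_used=2 → run G
t=16: queue=[E] q_used=0 → run E
t=17: queue=[E] q_used=1 → run E
t=18: queue=[E] q_used=2 → run E
t=19: (idle)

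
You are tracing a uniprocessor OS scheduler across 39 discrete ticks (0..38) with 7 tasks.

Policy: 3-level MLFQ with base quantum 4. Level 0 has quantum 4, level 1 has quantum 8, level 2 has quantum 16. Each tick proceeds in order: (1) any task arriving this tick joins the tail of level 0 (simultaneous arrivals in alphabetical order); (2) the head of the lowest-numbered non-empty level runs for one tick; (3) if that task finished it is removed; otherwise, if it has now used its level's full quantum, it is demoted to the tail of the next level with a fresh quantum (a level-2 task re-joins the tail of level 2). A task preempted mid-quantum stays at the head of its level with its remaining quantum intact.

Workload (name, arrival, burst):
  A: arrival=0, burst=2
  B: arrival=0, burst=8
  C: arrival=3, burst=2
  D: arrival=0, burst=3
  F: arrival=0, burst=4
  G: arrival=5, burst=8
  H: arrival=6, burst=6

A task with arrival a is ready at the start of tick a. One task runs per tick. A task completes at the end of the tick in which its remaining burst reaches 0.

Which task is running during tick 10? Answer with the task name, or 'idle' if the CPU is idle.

running at tick 10 = F

t=0: L0/L1/L2 = ABDF/-/- → run A
t=1: L0/L1/L2 = ABDF/-/- → run A
t=2: L0/L1/L2 = BDF/-/- → run B
t=3: L0/L1/L2 = BDFC/-/- → run B
t=4: L0/L1/L2 = BDFC/-/- → run B
t=5: L0/L1/L2 = BDFCG/-/- → run B
t=6: L0/L1/L2 = DFCGH/B/- → run D
t=7: L0/L1/L2 = DFCGH/B/- → run D
t=8: L0/L1/L2 = DFCGH/B/- → run D
t=9: L0/L1/L2 = FCGH/B/- → run F
t=10: L0/L1/L2 = FCGH/B/- → run F
t=11: L0/L1/L2 = FCGH/B/- → run F
t=12: L0/L1/L2 = FCGH/B/- → run F
t=13: L0/L1/L2 = CGH/B/- → run C
t=14: L0/L1/L2 = CGH/B/- → run C
t=15: L0/L1/L2 = GH/B/- → run G
t=16: L0/L1/L2 = GH/B/- → run G
t=17: L0/L1/L2 = GH/B/- → run G
t=18: L0/L1/L2 = GH/B/- → run G
t=19: L0/L1/L2 = H/BG/- → run H
t=20: L0/L1/L2 = H/BG/- → run H
t=21: L0/L1/L2 = H/BG/- → run H
t=22: L0/L1/L2 = H/BG/- → run H
t=23: L0/L1/L2 = -/BGH/- → run B
t=24: L0/L1/L2 = -/BGH/- → run B
t=25: L0/L1/L2 = -/BGH/- → run B
t=26: L0/L1/L2 = -/BGH/- → run B
t=27: L0/L1/L2 = -/GH/- → run G
t=28: L0/L1/L2 = -/GH/- → run G
t=29: L0/L1/L2 = -/GH/- → run G
t=30: L0/L1/L2 = -/GH/- → run G
t=31: L0/L1/L2 = -/H/- → run H
t=32: L0/L1/L2 = -/H/- → run H
t=33: (idle)
t=34: (idle)
t=35: (idle)
t=36: (idle)
t=37: (idle)
t=38: (idle)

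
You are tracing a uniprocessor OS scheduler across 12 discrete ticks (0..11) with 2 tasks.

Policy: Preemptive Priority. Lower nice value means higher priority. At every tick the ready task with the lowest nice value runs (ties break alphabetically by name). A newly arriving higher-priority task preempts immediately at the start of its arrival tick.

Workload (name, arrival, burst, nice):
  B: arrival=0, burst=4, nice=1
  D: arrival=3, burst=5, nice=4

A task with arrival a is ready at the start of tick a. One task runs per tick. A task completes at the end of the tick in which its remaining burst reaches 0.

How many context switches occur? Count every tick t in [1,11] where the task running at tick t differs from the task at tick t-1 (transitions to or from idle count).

t=0: ready={B} → run B
t=1: ready={B} → run B
t=2: ready={B} → run B
t=3: ready={B,D} → run B
t=4: ready={D} → run D
t=5: ready={D} → run D
t=6: ready={D} → run D
t=7: ready={D} → run D
t=8: ready={D} → run D
t=9: (idle)
t=10: (idle)
t=11: (idle)

context switches = 2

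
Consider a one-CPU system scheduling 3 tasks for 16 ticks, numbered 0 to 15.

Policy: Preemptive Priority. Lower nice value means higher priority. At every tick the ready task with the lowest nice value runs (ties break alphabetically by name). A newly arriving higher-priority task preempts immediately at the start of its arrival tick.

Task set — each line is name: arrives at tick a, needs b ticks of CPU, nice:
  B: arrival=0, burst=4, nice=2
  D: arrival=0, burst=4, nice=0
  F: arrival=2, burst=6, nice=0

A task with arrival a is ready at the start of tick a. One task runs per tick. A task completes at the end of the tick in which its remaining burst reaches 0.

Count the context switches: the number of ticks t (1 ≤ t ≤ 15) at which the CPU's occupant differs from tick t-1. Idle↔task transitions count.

t=0: ready={B,D} → run D
t=1: ready={B,D} → run D
t=2: ready={B,D,F} → run D
t=3: ready={B,D,F} → run D
t=4: ready={B,F} → run F
t=5: ready={B,F} → run F
t=6: ready={B,F} → run F
t=7: ready={B,F} → run F
t=8: ready={B,F} → run F
t=9: ready={B,F} → run F
t=10: ready={B} → run B
t=11: ready={B} → run B
t=12: ready={B} → run B
t=13: ready={B} → run B
t=14: (idle)
t=15: (idle)

context switches = 3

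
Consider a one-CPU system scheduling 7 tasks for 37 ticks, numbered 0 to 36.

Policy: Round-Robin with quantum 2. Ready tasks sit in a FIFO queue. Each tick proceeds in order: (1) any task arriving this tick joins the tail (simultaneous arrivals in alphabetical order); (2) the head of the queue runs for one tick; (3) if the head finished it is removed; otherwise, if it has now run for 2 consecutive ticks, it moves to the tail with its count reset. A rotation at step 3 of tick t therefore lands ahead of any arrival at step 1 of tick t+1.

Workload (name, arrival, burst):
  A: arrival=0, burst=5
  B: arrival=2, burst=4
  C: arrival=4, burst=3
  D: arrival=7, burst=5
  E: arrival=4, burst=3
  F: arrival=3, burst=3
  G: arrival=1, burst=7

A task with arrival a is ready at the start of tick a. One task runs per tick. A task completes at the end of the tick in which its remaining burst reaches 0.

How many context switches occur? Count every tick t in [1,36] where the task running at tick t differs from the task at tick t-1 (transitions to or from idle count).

context switches = 18

t=0: queue=[A] q_used=0 → run A
t=1: queue=[A,G] q_used=1 → run A
t=2: queue=[G,A,B] q_used=0 → run G
t=3: queue=[G,A,B,F] q_used=1 → run G
t=4: queue=[A,B,F,G,C,E] q_used=0 → run A
t=5: queue=[A,B,F,G,C,E] q_used=1 → run A
t=6: queue=[B,F,G,C,E,A] q_used=0 → run B
t=7: queue=[B,F,G,C,E,A,D] q_used=1 → run B
t=8: queue=[F,G,C,E,A,D,B] q_used=0 → run F
t=9: queue=[F,G,C,E,A,D,B] q_used=1 → run F
t=10: queue=[G,C,E,A,D,B,F] q_used=0 → run G
t=11: queue=[G,C,E,A,D,B,F] q_used=1 → run G
t=12: queue=[C,E,A,D,B,F,G] q_used=0 → run C
t=13: queue=[C,E,A,D,B,F,G] q_used=1 → run C
t=14: queue=[E,A,D,B,F,G,C] q_used=0 → run E
t=15: queue=[E,A,D,B,F,G,C] q_used=1 → run E
t=16: queue=[A,D,B,F,G,C,E] q_used=0 → run A
t=17: queue=[D,B,F,G,C,E] q_used=0 → run D
t=18: queue=[D,B,F,G,C,E] q_used=1 → run D
t=19: queue=[B,F,G,C,E,D] q_used=0 → run B
t=20: queue=[B,F,G,C,E,D] q_used=1 → run B
t=21: queue=[F,G,C,E,D] q_used=0 → run F
t=22: queue=[G,C,E,D] q_used=0 → run G
t=23: queue=[G,C,E,D] q_used=1 → run G
t=24: queue=[C,E,D,G] q_used=0 → run C
t=25: queue=[E,D,G] q_used=0 → run E
t=26: queue=[D,G] q_used=0 → run D
t=27: queue=[D,G] q_used=1 → run D
t=28: queue=[G,D] q_used=0 → run G
t=29: queue=[D] q_used=0 → run D
t=30: (idle)
t=31: (idle)
t=32: (idle)
t=33: (idle)
t=34: (idle)
t=35: (idle)
t=36: (idle)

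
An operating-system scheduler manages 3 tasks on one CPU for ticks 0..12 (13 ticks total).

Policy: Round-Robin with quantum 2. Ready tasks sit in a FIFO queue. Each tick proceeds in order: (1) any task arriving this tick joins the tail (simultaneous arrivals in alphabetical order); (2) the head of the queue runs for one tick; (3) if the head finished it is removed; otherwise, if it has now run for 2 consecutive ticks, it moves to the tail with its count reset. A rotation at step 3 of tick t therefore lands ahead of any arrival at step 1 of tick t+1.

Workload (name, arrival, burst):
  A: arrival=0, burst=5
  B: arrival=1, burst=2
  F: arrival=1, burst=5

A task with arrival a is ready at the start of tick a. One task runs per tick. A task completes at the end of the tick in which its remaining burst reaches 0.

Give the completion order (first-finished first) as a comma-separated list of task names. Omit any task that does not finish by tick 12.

t=0: queue=[A] q_used=0 → run A
t=1: queue=[A,B,F] q_used=1 → run A
t=2: queue=[B,F,A] q_used=0 → run B
t=3: queue=[B,F,A] q_used=1 → run B
t=4: queue=[F,A] q_used=0 → run F
t=5: queue=[F,A] q_used=1 → run F
t=6: queue=[A,F] q_used=0 → run A
t=7: queue=[A,F] q_used=1 → run A
t=8: queue=[F,A] q_used=0 → run F
t=9: queue=[F,A] q_used=1 → run F
t=10: queue=[A,F] q_used=0 → run A
t=11: queue=[F] q_used=0 → run F
t=12: (idle)

completion order = B, A, F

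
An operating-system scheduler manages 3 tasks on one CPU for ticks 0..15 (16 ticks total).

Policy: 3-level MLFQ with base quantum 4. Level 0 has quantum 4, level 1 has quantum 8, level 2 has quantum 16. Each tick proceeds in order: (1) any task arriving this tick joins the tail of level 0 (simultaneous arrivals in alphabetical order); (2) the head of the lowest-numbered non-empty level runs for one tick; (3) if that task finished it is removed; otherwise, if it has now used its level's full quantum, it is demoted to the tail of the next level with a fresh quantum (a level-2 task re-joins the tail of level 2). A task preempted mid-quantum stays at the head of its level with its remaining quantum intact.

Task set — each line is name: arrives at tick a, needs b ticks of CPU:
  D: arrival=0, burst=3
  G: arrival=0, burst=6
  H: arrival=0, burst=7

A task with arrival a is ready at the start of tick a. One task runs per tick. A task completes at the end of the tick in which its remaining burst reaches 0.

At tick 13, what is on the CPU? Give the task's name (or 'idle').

t=0: L0/L1/L2 = DGH/-/- → run D
t=1: L0/L1/L2 = DGH/-/- → run D
t=2: L0/L1/L2 = DGH/-/- → run D
t=3: L0/L1/L2 = GH/-/- → run G
t=4: L0/L1/L2 = GH/-/- → run G
t=5: L0/L1/L2 = GH/-/- → run G
t=6: L0/L1/L2 = GH/-/- → run G
t=7: L0/L1/L2 = H/G/- → run H
t=8: L0/L1/L2 = H/G/- → run H
t=9: L0/L1/L2 = H/G/- → run H
t=10: L0/L1/L2 = H/G/- → run H
t=11: L0/L1/L2 = -/GH/- → run G
t=12: L0/L1/L2 = -/GH/- → run G
t=13: L0/L1/L2 = -/H/- → run H
t=14: L0/L1/L2 = -/H/- → run H
t=15: L0/L1/L2 = -/H/- → run H

running at tick 13 = H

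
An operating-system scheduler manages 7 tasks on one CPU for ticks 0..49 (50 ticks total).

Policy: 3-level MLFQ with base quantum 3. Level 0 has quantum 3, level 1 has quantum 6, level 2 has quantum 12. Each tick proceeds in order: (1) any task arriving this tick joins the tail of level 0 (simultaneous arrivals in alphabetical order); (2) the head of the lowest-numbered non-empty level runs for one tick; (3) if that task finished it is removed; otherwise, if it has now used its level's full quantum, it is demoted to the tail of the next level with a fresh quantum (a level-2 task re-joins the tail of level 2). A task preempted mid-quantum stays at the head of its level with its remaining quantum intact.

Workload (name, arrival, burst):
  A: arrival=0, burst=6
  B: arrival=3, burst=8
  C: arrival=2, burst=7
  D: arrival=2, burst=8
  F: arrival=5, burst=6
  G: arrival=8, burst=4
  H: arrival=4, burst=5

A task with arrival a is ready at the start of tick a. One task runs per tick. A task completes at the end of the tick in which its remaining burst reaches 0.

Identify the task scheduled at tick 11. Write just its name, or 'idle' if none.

running at tick 11 = B

t=0: L0/L1/L2 = A/-/- → run A
t=1: L0/L1/L2 = A/-/- → run A
t=2: L0/L1/L2 = ACD/-/- → run A
t=3: L0/L1/L2 = CDB/A/- → run C
t=4: L0/L1/L2 = CDBH/A/- → run C
t=5: L0/L1/L2 = CDBHF/A/- → run C
t=6: L0/L1/L2 = DBHF/AC/- → run D
t=7: L0/L1/L2 = DBHF/AC/- → run D
t=8: L0/L1/L2 = DBHFG/AC/- → run D
t=9: L0/L1/L2 = BHFG/ACD/- → run B
t=10: L0/L1/L2 = BHFG/ACD/- → run B
t=11: L0/L1/L2 = BHFG/ACD/- → run B
t=12: L0/L1/L2 = HFG/ACDB/- → run H
t=13: L0/L1/L2 = HFG/ACDB/- → run H
t=14: L0/L1/L2 = HFG/ACDB/- → run H
t=15: L0/L1/L2 = FG/ACDBH/- → run F
t=16: L0/L1/L2 = FG/ACDBH/- → run F
t=17: L0/L1/L2 = FG/ACDBH/- → run F
t=18: L0/L1/L2 = G/ACDBHF/- → run G
t=19: L0/L1/L2 = G/ACDBHF/- → run G
t=20: L0/L1/L2 = G/ACDBHF/- → run G
t=21: L0/L1/L2 = -/ACDBHFG/- → run A
t=22: L0/L1/L2 = -/ACDBHFG/- → run A
t=23: L0/L1/L2 = -/ACDBHFG/- → run A
t=24: L0/L1/L2 = -/CDBHFG/- → run C
t=25: L0/L1/L2 = -/CDBHFG/- → run C
t=26: L0/L1/L2 = -/CDBHFG/- → run C
t=27: L0/L1/L2 = -/CDBHFG/- → run C
t=28: L0/L1/L2 = -/DBHFG/- → run D
t=29: L0/L1/L2 = -/DBHFG/- → run D
t=30: L0/L1/L2 = -/DBHFG/- → run D
t=31: L0/L1/L2 = -/DBHFG/- → run D
t=32: L0/L1/L2 = -/DBHFG/- → run D
t=33: L0/L1/L2 = -/BHFG/- → run B
t=34: L0/L1/L2 = -/BHFG/- → run B
t=35: L0/L1/L2 = -/BHFG/- → run B
t=36: L0/L1/L2 = -/BHFG/- → run B
t=37: L0/L1/L2 = -/BHFG/- → run B
t=38: L0/L1/L2 = -/HFG/- → run H
t=39: L0/L1/L2 = -/HFG/- → run H
t=40: L0/L1/L2 = -/FG/- → run F
t=41: L0/L1/L2 = -/FG/- → run F
t=42: L0/L1/L2 = -/FG/- → run F
t=43: L0/L1/L2 = -/G/- → run G
t=44: (idle)
t=45: (idle)
t=46: (idle)
t=47: (idle)
t=48: (idle)
t=49: (idle)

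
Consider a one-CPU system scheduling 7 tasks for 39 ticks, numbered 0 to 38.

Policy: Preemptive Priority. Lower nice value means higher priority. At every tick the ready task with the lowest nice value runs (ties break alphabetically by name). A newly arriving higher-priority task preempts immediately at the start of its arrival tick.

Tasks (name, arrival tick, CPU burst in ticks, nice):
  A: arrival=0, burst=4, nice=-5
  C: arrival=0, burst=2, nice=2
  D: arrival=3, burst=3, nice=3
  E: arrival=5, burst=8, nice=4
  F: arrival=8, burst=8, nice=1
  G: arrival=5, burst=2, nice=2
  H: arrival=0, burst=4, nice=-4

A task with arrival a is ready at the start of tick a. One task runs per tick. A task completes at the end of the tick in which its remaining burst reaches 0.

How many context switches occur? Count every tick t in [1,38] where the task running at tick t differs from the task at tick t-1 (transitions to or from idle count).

context switches = 7

t=0: ready={A,C,H} → run A
t=1: ready={A,C,H} → run A
t=2: ready={A,C,H} → run A
t=3: ready={A,C,D,H} → run A
t=4: ready={C,D,H} → run H
t=5: ready={C,D,E,G,H} → run H
t=6: ready={C,D,E,G,H} → run H
t=7: ready={C,D,E,G,H} → run H
t=8: ready={C,D,E,F,G} → run F
t=9: ready={C,D,E,F,G} → run F
t=10: ready={C,D,E,F,G} → run F
t=11: ready={C,D,E,F,G} → run F
t=12: ready={C,D,E,F,G} → run F
t=13: ready={C,D,E,F,G} → run F
t=14: ready={C,D,E,F,G} → run F
t=15: ready={C,D,E,F,G} → run F
t=16: ready={C,D,E,G} → run C
t=17: ready={C,D,E,G} → run C
t=18: ready={D,E,G} → run G
t=19: ready={D,E,G} → run G
t=20: ready={D,E} → run D
t=21: ready={D,E} → run D
t=22: ready={D,E} → run D
t=23: ready={E} → run E
t=24: ready={E} → run E
t=25: ready={E} → run E
t=26: ready={E} → run E
t=27: ready={E} → run E
t=28: ready={E} → run E
t=29: ready={E} → run E
t=30: ready={E} → run E
t=31: (idle)
t=32: (idle)
t=33: (idle)
t=34: (idle)
t=35: (idle)
t=36: (idle)
t=37: (idle)
t=38: (idle)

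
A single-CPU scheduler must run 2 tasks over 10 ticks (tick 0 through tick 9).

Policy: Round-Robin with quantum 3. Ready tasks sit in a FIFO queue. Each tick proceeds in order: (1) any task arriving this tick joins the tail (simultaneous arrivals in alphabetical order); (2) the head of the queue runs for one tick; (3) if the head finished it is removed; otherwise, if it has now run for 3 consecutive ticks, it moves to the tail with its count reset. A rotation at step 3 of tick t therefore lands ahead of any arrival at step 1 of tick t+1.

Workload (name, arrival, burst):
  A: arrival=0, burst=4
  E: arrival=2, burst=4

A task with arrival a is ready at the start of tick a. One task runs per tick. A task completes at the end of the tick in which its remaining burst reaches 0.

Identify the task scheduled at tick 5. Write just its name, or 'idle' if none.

running at tick 5 = E

t=0: queue=[A] q_used=0 → run A
t=1: queue=[A] q_used=1 → run A
t=2: queue=[A,E] q_used=2 → run A
t=3: queue=[E,A] q_used=0 → run E
t=4: queue=[E,A] q_used=1 → run E
t=5: queue=[E,A] q_used=2 → run E
t=6: queue=[A,E] q_used=0 → run A
t=7: queue=[E] q_used=0 → run E
t=8: (idle)
t=9: (idle)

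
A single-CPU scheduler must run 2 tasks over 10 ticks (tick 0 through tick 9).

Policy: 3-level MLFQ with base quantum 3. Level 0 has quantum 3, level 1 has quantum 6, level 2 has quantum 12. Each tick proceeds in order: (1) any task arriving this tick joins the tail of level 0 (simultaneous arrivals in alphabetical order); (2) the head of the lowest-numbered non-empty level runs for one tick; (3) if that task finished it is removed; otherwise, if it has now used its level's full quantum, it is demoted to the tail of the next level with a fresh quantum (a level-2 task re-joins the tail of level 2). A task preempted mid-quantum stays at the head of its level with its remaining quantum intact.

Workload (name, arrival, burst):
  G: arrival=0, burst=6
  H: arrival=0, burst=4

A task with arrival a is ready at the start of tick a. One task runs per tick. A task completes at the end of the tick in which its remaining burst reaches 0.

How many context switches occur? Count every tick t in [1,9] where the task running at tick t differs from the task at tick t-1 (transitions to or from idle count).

context switches = 3

t=0: L0/L1/L2 = GH/-/- → run G
t=1: L0/L1/L2 = GH/-/- → run G
t=2: L0/L1/L2 = GH/-/- → run G
t=3: L0/L1/L2 = H/G/- → run H
t=4: L0/L1/L2 = H/G/- → run H
t=5: L0/L1/L2 = H/G/- → run H
t=6: L0/L1/L2 = -/GH/- → run G
t=7: L0/L1/L2 = -/GH/- → run G
t=8: L0/L1/L2 = -/GH/- → run G
t=9: L0/L1/L2 = -/H/- → run H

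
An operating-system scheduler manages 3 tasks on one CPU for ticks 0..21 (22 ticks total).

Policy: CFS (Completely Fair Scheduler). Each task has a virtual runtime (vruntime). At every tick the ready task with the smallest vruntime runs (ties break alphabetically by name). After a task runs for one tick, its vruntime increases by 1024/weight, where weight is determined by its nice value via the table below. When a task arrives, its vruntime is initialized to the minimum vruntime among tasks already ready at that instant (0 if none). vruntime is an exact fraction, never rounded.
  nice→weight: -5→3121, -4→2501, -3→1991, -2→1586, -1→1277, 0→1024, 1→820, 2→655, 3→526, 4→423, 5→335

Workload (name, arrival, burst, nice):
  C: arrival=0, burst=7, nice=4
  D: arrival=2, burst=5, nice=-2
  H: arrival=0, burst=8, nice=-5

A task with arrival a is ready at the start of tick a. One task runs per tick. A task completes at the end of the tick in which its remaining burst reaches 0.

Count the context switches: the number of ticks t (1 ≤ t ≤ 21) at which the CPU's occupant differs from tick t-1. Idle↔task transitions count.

t=0: vr[C=0 H=0] → run C
t=1: vr[C=1024/423 H=0] → run H
t=2: vr[C=1024/423 D=1024/3121 H=1024/3121] → run D
t=3: vr[C=1024/423 D=2409984/2474953 H=1024/3121] → run H
t=4: vr[C=1024/423 D=2409984/2474953 H=2048/3121] → run H
t=5: vr[C=1024/423 D=2409984/2474953 H=3072/3121] → run D
t=6: vr[C=1024/423 D=4007936/2474953 H=3072/3121] → run H
t=7: vr[C=1024/423 D=4007936/2474953 H=4096/3121] → run H
t=8: vr[C=1024/423 D=4007936/2474953 H=5120/3121] → run D
t=9: vr[C=1024/423 D=5605888/2474953 H=5120/3121] → run H
t=10: vr[C=1024/423 D=5605888/2474953 H=6144/3121] → run H
t=11: vr[C=1024/423 D=5605888/2474953 H=7168/3121] → run D
t=12: vr[C=1024/423 D=7203840/2474953 H=7168/3121] → run H
t=13: vr[C=1024/423 D=7203840/2474953] → run C
t=14: vr[C=2048/423 D=7203840/2474953] → run D
t=15: vr[C=2048/423] → run C
t=16: vr[C=1024/141] → run C
t=17: vr[C=4096/423] → run C
t=18: vr[C=5120/423] → run C
t=19: vr[C=2048/141] → run C
t=20: (idle)
t=21: (idle)

context switches = 13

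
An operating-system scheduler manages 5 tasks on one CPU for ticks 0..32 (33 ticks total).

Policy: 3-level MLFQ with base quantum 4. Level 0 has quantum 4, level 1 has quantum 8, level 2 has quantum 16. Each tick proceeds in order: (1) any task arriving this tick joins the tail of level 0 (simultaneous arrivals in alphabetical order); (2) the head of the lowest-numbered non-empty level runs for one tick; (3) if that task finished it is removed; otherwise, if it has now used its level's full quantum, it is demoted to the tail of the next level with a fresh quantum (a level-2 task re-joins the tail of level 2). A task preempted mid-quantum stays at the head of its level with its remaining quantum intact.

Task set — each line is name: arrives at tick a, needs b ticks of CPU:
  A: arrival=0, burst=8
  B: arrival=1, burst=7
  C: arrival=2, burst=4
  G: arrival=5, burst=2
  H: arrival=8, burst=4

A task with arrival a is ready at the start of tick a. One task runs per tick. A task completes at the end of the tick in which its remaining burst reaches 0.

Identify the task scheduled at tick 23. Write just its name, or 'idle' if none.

t=0: L0/L1/L2 = A/-/- → run A
t=1: L0/L1/L2 = AB/-/- → run A
t=2: L0/L1/L2 = ABC/-/- → run A
t=3: L0/L1/L2 = ABC/-/- → run A
t=4: L0/L1/L2 = BC/A/- → run B
t=5: L0/L1/L2 = BCG/A/- → run B
t=6: L0/L1/L2 = BCG/A/- → run B
t=7: L0/L1/L2 = BCG/A/- → run B
t=8: L0/L1/L2 = CGH/AB/- → run C
t=9: L0/L1/L2 = CGH/AB/- → run C
t=10: L0/L1/L2 = CGH/AB/- → run C
t=11: L0/L1/L2 = CGH/AB/- → run C
t=12: L0/L1/L2 = GH/AB/- → run G
t=13: L0/L1/L2 = GH/AB/- → run G
t=14: L0/L1/L2 = H/AB/- → run H
t=15: L0/L1/L2 = H/AB/- → run H
t=16: L0/L1/L2 = H/AB/- → run H
t=17: L0/L1/L2 = H/AB/- → run H
t=18: L0/L1/L2 = -/AB/- → run A
t=19: L0/L1/L2 = -/AB/- → run A
t=20: L0/L1/L2 = -/AB/- → run A
t=21: L0/L1/L2 = -/AB/- → run A
t=22: L0/L1/L2 = -/B/- → run B
t=23: L0/L1/L2 = -/B/- → run B
t=24: L0/L1/L2 = -/B/- → run B
t=25: (idle)
t=26: (idle)
t=27: (idle)
t=28: (idle)
t=29: (idle)
t=30: (idle)
t=31: (idle)
t=32: (idle)

running at tick 23 = B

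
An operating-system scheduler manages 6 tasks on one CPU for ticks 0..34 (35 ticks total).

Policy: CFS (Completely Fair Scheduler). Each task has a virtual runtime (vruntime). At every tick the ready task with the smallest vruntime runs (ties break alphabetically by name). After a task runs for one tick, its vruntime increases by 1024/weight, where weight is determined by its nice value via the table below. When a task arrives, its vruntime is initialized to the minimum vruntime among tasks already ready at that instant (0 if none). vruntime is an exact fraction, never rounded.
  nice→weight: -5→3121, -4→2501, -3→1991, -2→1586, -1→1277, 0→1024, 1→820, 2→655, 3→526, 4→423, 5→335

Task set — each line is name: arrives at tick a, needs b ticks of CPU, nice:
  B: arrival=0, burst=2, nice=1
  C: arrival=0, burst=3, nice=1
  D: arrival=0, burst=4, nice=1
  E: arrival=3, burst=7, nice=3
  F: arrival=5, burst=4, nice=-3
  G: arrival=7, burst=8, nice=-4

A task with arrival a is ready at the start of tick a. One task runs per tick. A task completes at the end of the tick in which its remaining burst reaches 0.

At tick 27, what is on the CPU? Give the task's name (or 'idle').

running at tick 27 = E

t=0: vr[B=0 C=0 D=0] → run B
t=1: vr[B=256/205 C=0 D=0] → run C
t=2: vr[B=256/205 C=256/205 D=0] → run D
t=3: vr[B=256/205 C=256/205 D=256/205 E=256/205] → run B
t=4: vr[C=256/205 D=256/205 E=256/205] → run C
t=5: vr[C=512/205 D=256/205 E=256/205 F=256/205] → run D
t=6: vr[C=512/205 D=512/205 E=256/205 F=256/205] → run E
t=7: vr[C=512/205 D=512/205 E=172288/53915 F=256/205 G=256/205] → run F
t=8: vr[C=512/205 D=512/205 E=172288/53915 F=719616/408155 G=256/205] → run G
t=9: vr[C=512/205 D=512/205 E=172288/53915 F=719616/408155 G=20736/12505] → run G
t=10: vr[C=512/205 D=512/205 E=172288/53915 F=719616/408155 G=25856/12505] → run F
t=11: vr[C=512/205 D=512/205 E=172288/53915 F=929536/408155 G=25856/12505] → run G
t=12: vr[C=512/205 D=512/205 E=172288/53915 F=929536/408155 G=30976/12505] → run F
t=13: vr[C=512/205 D=512/205 E=172288/53915 F=1139456/408155 G=30976/12505] → run G
t=14: vr[C=512/205 D=512/205 E=172288/53915 F=1139456/408155 G=36096/12505] → run C
t=15: vr[D=512/205 E=172288/53915 F=1139456/408155 G=36096/12505] → run D
t=16: vr[D=768/205 E=172288/53915 F=1139456/408155 G=36096/12505] → run F
t=17: vr[D=768/205 E=172288/53915 G=36096/12505] → run G
t=18: vr[D=768/205 E=172288/53915 G=41216/12505] → run E
t=19: vr[D=768/205 E=277248/53915 G=41216/12505] → run G
t=20: vr[D=768/205 E=277248/53915 G=46336/12505] → run G
t=21: vr[D=768/205 E=277248/53915 G=51456/12505] → run D
t=22: vr[E=277248/53915 G=51456/12505] → run G
t=23: vr[E=277248/53915] → run E
t=24: vr[E=382208/53915] → run E
t=25: vr[E=487168/53915] → run E
t=26: vr[E=592128/53915] → run E
t=27: vr[E=697088/53915] → run E
t=28: (idle)
t=29: (idle)
t=30: (idle)
t=31: (idle)
t=32: (idle)
t=33: (idle)
t=34: (idle)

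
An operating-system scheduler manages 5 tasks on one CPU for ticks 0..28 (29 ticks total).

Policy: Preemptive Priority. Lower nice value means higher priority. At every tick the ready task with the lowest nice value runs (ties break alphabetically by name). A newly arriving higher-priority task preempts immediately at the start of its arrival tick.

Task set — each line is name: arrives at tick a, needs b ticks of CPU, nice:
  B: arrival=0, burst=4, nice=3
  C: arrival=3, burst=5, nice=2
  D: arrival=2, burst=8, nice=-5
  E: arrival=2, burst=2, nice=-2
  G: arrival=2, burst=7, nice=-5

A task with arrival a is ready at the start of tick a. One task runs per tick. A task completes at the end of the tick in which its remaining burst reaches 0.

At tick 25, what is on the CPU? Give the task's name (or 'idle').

t=0: ready={B} → run B
t=1: ready={B} → run B
t=2: ready={B,D,E,G} → run D
t=3: ready={B,C,D,E,G} → run D
t=4: ready={B,C,D,E,G} → run D
t=5: ready={B,C,D,E,G} → run D
t=6: ready={B,C,D,E,G} → run D
t=7: ready={B,C,D,E,G} → run D
t=8: ready={B,C,D,E,G} → run D
t=9: ready={B,C,D,E,G} → run D
t=10: ready={B,C,E,G} → run G
t=11: ready={B,C,E,G} → run G
t=12: ready={B,C,E,G} → run G
t=13: ready={B,C,E,G} → run G
t=14: ready={B,C,E,G} → run G
t=15: ready={B,C,E,G} → run G
t=16: ready={B,C,E,G} → run G
t=17: ready={B,C,E} → run E
t=18: ready={B,C,E} → run E
t=19: ready={B,C} → run C
t=20: ready={B,C} → run C
t=21: ready={B,C} → run C
t=22: ready={B,C} → run C
t=23: ready={B,C} → run C
t=24: ready={B} → run B
t=25: ready={B} → run B
t=26: (idle)
t=27: (idle)
t=28: (idle)

running at tick 25 = B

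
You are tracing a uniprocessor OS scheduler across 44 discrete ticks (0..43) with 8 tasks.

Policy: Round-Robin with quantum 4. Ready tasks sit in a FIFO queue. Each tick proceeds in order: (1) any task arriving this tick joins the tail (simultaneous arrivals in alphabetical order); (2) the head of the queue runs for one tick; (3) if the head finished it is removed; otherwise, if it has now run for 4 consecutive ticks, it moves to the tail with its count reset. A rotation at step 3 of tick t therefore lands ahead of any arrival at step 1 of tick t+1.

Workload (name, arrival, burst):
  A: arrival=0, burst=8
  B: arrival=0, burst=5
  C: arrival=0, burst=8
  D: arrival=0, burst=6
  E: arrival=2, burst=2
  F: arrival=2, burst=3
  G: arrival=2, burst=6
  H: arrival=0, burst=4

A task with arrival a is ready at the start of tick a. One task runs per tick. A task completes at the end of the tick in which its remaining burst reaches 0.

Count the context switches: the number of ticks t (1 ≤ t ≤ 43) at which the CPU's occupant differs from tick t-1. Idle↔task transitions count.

context switches = 13

t=0: queue=[A,B,C,D,H] q_used=0 → run A
t=1: queue=[A,B,C,D,H] q_used=1 → run A
t=2: queue=[A,B,C,D,H,E,F,G] q_used=2 → run A
t=3: queue=[A,B,C,D,H,E,F,G] q_used=3 → run A
t=4: queue=[B,C,D,H,E,F,G,A] q_used=0 → run B
t=5: queue=[B,C,D,H,E,F,G,A] q_used=1 → run B
t=6: queue=[B,C,D,H,E,F,G,A] q_used=2 → run B
t=7: queue=[B,C,D,H,E,F,G,A] q_used=3 → run B
t=8: queue=[C,D,H,E,F,G,A,B] q_used=0 → run C
t=9: queue=[C,D,H,E,F,G,A,B] q_used=1 → run C
t=10: queue=[C,D,H,E,F,G,A,B] q_used=2 → run C
t=11: queue=[C,D,H,E,F,G,A,B] q_used=3 → run C
t=12: queue=[D,H,E,F,G,A,B,C] q_used=0 → run D
t=13: queue=[D,H,E,F,G,A,B,C] q_used=1 → run D
t=14: queue=[D,H,E,F,G,A,B,C] q_used=2 → run D
t=15: queue=[D,H,E,F,G,A,B,C] q_used=3 → run D
t=16: queue=[H,E,F,G,A,B,C,D] q_used=0 → run H
t=17: queue=[H,E,F,G,A,B,C,D] q_used=1 → run H
t=18: queue=[H,E,F,G,A,B,C,D] q_used=2 → run H
t=19: queue=[H,E,F,G,A,B,C,D] q_used=3 → run H
t=20: queue=[E,F,G,A,B,C,D] q_used=0 → run E
t=21: queue=[E,F,G,A,B,C,D] q_used=1 → run E
t=22: queue=[F,G,A,B,C,D] q_used=0 → run F
t=23: queue=[F,G,A,B,C,D] q_used=1 → run F
t=24: queue=[F,G,A,B,C,D] q_used=2 → run F
t=25: queue=[G,A,B,C,D] q_used=0 → run G
t=26: queue=[G,A,B,C,D] q_used=1 → run G
t=27: queue=[G,A,B,C,D] q_used=2 → run G
t=28: queue=[G,A,B,C,D] q_used=3 → run G
t=29: queue=[A,B,C,D,G] q_used=0 → run A
t=30: queue=[A,B,C,D,G] q_used=1 → run A
t=31: queue=[A,B,C,D,G] q_used=2 → run A
t=32: queue=[A,B,C,D,G] q_used=3 → run A
t=33: queue=[B,C,D,G] q_used=0 → run B
t=34: queue=[C,D,G] q_used=0 → run C
t=35: queue=[C,D,G] q_used=1 → run C
t=36: queue=[C,D,G] q_used=2 → run C
t=37: queue=[C,D,G] q_used=3 → run C
t=38: queue=[D,G] q_used=0 → run D
t=39: queue=[D,G] q_used=1 → run D
t=40: queue=[G] q_used=0 → run G
t=41: queue=[G] q_used=1 → run G
t=42: (idle)
t=43: (idle)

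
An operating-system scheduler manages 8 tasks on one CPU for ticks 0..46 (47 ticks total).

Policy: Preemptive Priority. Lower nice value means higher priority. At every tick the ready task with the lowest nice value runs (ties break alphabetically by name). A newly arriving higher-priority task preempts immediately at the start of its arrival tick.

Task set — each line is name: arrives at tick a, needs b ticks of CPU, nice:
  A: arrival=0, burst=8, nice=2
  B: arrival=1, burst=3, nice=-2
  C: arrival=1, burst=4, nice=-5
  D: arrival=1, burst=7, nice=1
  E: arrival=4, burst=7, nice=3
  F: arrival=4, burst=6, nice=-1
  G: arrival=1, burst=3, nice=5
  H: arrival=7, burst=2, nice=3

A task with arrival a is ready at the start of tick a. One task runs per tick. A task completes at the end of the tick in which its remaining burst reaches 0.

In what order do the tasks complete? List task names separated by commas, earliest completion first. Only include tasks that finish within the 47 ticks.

t=0: ready={A} → run A
t=1: ready={A,B,C,D,G} → run C
t=2: ready={A,B,C,D,G} → run C
t=3: ready={A,B,C,D,G} → run C
t=4: ready={A,B,C,D,E,F,G} → run C
t=5: ready={A,B,D,E,F,G} → run B
t=6: ready={A,B,D,E,F,G} → run B
t=7: ready={A,B,D,E,F,G,H} → run B
t=8: ready={A,D,E,F,G,H} → run F
t=9: ready={A,D,E,F,G,H} → run F
t=10: ready={A,D,E,F,G,H} → run F
t=11: ready={A,D,E,F,G,H} → run F
t=12: ready={A,D,E,F,G,H} → run F
t=13: ready={A,D,E,F,G,H} → run F
t=14: ready={A,D,E,G,H} → run D
t=15: ready={A,D,E,G,H} → run D
t=16: ready={A,D,E,G,H} → run D
t=17: ready={A,D,E,G,H} → run D
t=18: ready={A,D,E,G,H} → run D
t=19: ready={A,D,E,G,H} → run D
t=20: ready={A,D,E,G,H} → run D
t=21: ready={A,E,G,H} → run A
t=22: ready={A,E,G,H} → run A
t=23: ready={A,E,G,H} → run A
t=24: ready={A,E,G,H} → run A
t=25: ready={A,E,G,H} → run A
t=26: ready={A,E,G,H} → run A
t=27: ready={A,E,G,H} → run A
t=28: ready={E,G,H} → run E
t=29: ready={E,G,H} → run E
t=30: ready={E,G,H} → run E
t=31: ready={E,G,H} → run E
t=32: ready={E,G,H} → run E
t=33: ready={E,G,H} → run E
t=34: ready={E,G,H} → run E
t=35: ready={G,H} → run H
t=36: ready={G,H} → run H
t=37: ready={G} → run G
t=38: ready={G} → run G
t=39: ready={G} → run G
t=40: (idle)
t=41: (idle)
t=42: (idle)
t=43: (idle)
t=44: (idle)
t=45: (idle)
t=46: (idle)

completion order = C, B, F, D, A, E, H, G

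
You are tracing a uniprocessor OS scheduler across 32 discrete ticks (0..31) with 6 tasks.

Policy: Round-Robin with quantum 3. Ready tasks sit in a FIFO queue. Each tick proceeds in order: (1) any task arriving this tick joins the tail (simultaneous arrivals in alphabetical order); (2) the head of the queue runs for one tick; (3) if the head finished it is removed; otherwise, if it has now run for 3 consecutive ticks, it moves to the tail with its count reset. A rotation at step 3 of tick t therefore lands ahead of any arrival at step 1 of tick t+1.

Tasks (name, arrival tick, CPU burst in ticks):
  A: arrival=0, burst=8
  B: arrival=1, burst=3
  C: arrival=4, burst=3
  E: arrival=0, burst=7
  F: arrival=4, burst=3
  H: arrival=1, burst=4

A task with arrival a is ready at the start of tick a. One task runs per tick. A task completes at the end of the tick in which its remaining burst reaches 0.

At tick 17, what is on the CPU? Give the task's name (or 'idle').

t=0: queue=[A,E] q_used=0 → run A
t=1: queue=[A,E,B,H] q_used=1 → run A
t=2: queue=[A,E,B,H] q_used=2 → run A
t=3: queue=[E,B,H,A] q_used=0 → run E
t=4: queue=[E,B,H,A,C,F] q_used=1 → run E
t=5: queue=[E,B,H,A,C,F] q_used=2 → run E
t=6: queue=[B,H,A,C,F,E] q_used=0 → run B
t=7: queue=[B,H,A,C,F,E] q_used=1 → run B
t=8: queue=[B,H,A,C,F,E] q_used=2 → run B
t=9: queue=[H,A,C,F,E] q_used=0 → run H
t=10: queue=[H,A,C,F,E] q_used=1 → run H
t=11: queue=[H,A,C,F,E] q_used=2 → run H
t=12: queue=[A,C,F,E,H] q_used=0 → run A
t=13: queue=[A,C,F,E,H] q_used=1 → run A
t=14: queue=[A,C,F,E,H] q_used=2 → run A
t=15: queue=[C,F,E,H,A] q_used=0 → run C
t=16: queue=[C,F,E,H,A] q_used=1 → run C
t=17: queue=[C,F,E,H,A] q_used=2 → run C
t=18: queue=[F,E,H,A] q_used=0 → run F
t=19: queue=[F,E,H,A] q_used=1 → run F
t=20: queue=[F,E,H,A] q_used=2 → run F
t=21: queue=[E,H,A] q_used=0 → run E
t=22: queue=[E,H,A] q_used=1 → run E
t=23: queue=[E,H,A] q_used=2 → run E
t=24: queue=[H,A,E] q_used=0 → run H
t=25: queue=[A,E] q_used=0 → run A
t=26: queue=[A,E] q_used=1 → run A
t=27: queue=[E] q_used=0 → run E
t=28: (idle)
t=29: (idle)
t=30: (idle)
t=31: (idle)

running at tick 17 = C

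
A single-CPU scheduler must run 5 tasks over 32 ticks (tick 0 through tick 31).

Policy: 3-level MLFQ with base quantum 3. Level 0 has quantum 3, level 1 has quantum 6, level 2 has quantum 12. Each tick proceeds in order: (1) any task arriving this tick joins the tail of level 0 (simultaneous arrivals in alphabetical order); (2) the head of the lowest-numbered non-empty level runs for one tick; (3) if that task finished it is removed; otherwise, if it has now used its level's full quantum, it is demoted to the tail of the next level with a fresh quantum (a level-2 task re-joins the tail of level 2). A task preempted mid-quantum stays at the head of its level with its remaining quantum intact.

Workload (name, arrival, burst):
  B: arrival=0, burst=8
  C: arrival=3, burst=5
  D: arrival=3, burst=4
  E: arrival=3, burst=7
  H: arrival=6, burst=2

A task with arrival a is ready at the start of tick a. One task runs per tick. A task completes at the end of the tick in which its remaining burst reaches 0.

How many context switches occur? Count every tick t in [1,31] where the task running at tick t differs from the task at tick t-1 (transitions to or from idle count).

t=0: L0/L1/L2 = B/-/- → run B
t=1: L0/L1/L2 = B/-/- → run B
t=2: L0/L1/L2 = B/-/- → run B
t=3: L0/L1/L2 = CDE/B/- → run C
t=4: L0/L1/L2 = CDE/B/- → run C
t=5: L0/L1/L2 = CDE/B/- → run C
t=6: L0/L1/L2 = DEH/BC/- → run D
t=7: L0/L1/L2 = DEH/BC/- → run D
t=8: L0/L1/L2 = DEH/BC/- → run D
t=9: L0/L1/L2 = EH/BCD/- → run E
t=10: L0/L1/L2 = EH/BCD/- → run E
t=11: L0/L1/L2 = EH/BCD/- → run E
t=12: L0/L1/L2 = H/BCDE/- → run H
t=13: L0/L1/L2 = H/BCDE/- → run H
t=14: L0/L1/L2 = -/BCDE/- → run B
t=15: L0/L1/L2 = -/BCDE/- → run B
t=16: L0/L1/L2 = -/BCDE/- → run B
t=17: L0/L1/L2 = -/BCDE/- → run B
t=18: L0/L1/L2 = -/BCDE/- → run B
t=19: L0/L1/L2 = -/CDE/- → run C
t=20: L0/L1/L2 = -/CDE/- → run C
t=21: L0/L1/L2 = -/DE/- → run D
t=22: L0/L1/L2 = -/E/- → run E
t=23: L0/L1/L2 = -/E/- → run E
t=24: L0/L1/L2 = -/E/- → run E
t=25: L0/L1/L2 = -/E/- → run E
t=26: (idle)
t=27: (idle)
t=28: (idle)
t=29: (idle)
t=30: (idle)
t=31: (idle)

context switches = 9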